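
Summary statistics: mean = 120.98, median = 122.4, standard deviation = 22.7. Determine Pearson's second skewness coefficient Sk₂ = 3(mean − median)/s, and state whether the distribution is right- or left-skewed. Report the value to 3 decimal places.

Sk₂ = 3(120.98 − 122.4) / 22.7 = 3 × -1.4200 / 22.7
    = -4.2600 / 22.7 ≈ -0.188
Sk₂ < 0 ⇒ mean < median ⇒ left-skewed (negative skew).

-0.188, left-skewed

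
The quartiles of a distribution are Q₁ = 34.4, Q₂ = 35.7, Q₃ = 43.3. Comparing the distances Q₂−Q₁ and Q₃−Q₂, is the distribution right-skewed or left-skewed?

right-skewed

Q₂ − Q₁ = 1.3;  Q₃ − Q₂ = 7.6
Q₃ − Q₂ > Q₂ − Q₁ ⇒ the upper half is more spread out ⇒ right-skewed.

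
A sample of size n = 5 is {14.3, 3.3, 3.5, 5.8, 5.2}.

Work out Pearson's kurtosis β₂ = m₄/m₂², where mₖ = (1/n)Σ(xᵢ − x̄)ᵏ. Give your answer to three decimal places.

x̄ = 6.4200
Σ(xᵢ − x̄)² = 82.2280 ⇒ m₂ = 16.44560
Σ(xᵢ − x̄)⁴ = 4025.5356 ⇒ m₄ = 805.10713
m₂² = 270.45776
β₂ = m₄/m₂² = 805.10713 / 270.45776 ≈ 2.977

2.977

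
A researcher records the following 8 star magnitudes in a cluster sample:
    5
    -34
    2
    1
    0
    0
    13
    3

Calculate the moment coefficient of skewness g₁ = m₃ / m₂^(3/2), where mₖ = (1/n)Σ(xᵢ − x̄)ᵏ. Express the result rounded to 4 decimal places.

x̄ = (5 - 34 + 2 + 1 + 0 + 0 + 13 + 3) / 8 = -1.2500
deviations (xᵢ − x̄): 6.2500, -32.7500, 3.2500, 2.2500, 1.2500, 1.2500, 14.2500, 4.2500
Σ(xᵢ − x̄)² = 1351.5000 ⇒ m₂ = 1351.5000/8 = 168.93750
Σ(xᵢ − x̄)³ = -31862.2500 ⇒ m₃ = -31862.2500/8 = -3982.78125
m₂^(3/2) = 168.93750^(1.5) = 2195.78136
g₁ = m₃ / m₂^(3/2) = -3982.78125 / 2195.78136 ≈ -1.8138

-1.8138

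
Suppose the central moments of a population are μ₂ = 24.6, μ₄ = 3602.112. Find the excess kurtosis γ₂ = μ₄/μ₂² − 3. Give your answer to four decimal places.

2.9523

μ₂² = 24.6² = 605.16000
μ₄/μ₂² = 3602.112 / 605.16000 = 5.95233
γ₂ = 5.95233 − 3 ≈ 2.9523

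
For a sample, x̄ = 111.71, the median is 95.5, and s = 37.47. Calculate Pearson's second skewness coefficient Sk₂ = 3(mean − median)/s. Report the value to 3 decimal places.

1.298

Sk₂ = 3(111.71 − 95.5) / 37.47 = 3 × 16.2100 / 37.47
    = 48.6300 / 37.47 ≈ 1.298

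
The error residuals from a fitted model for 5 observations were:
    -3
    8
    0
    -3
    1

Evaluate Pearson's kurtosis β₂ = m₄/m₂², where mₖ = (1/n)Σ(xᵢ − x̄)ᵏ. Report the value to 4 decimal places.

x̄ = 0.6000
Σ(xᵢ − x̄)² = 81.2000 ⇒ m₂ = 16.24000
Σ(xᵢ − x̄)⁴ = 3334.7360 ⇒ m₄ = 666.94720
m₂² = 263.73760
β₂ = m₄/m₂² = 666.94720 / 263.73760 ≈ 2.5288

2.5288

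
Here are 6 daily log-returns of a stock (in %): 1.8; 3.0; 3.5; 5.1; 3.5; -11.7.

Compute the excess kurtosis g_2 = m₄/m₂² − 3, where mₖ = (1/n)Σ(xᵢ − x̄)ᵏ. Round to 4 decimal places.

x̄ = 0.8667
Σ(xᵢ − x̄)² = 195.1333 ⇒ m₂ = 32.52222
Σ(xᵢ − x̄)⁴ = 25377.8880 ⇒ m₄ = 4229.64801
m₂² = 1057.69494
g_2 = m₄/m₂² − 3 = 3.99893 − 3 ≈ 0.9989

0.9989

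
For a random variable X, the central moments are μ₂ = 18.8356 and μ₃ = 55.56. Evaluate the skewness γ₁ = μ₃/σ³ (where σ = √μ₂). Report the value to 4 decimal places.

0.6797

σ = √μ₂ = √18.8356 = 4.34000
σ³ = μ₂^(3/2) = 81.74650
γ₁ = μ₃/σ³ = 55.56 / 81.74650 ≈ 0.6797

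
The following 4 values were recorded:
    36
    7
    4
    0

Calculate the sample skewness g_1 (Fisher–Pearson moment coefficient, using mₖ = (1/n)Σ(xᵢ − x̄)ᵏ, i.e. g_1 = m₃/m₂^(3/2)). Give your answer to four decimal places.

x̄ = (36 + 7 + 4 + 0) / 4 = 11.7500
deviations (xᵢ − x̄): 24.2500, -4.7500, -7.7500, -11.7500
Σ(xᵢ − x̄)² = 808.7500 ⇒ m₂ = 808.7500/4 = 202.18750
Σ(xᵢ − x̄)³ = 12065.6250 ⇒ m₃ = 12065.6250/4 = 3016.40625
m₂^(3/2) = 202.18750^(1.5) = 2874.95766
g_1 = m₃ / m₂^(3/2) = 3016.40625 / 2874.95766 ≈ 1.0492

1.0492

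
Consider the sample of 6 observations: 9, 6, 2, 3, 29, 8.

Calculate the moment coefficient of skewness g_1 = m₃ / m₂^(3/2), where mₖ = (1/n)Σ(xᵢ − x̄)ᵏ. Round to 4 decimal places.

x̄ = (9 + 6 + 2 + 3 + 29 + 8) / 6 = 9.5000
deviations (xᵢ − x̄): -0.5000, -3.5000, -7.5000, -6.5000, 19.5000, -1.5000
Σ(xᵢ − x̄)² = 493.5000 ⇒ m₂ = 493.5000/6 = 82.25000
Σ(xᵢ − x̄)³ = 6672.0000 ⇒ m₃ = 6672.0000/6 = 1112.00000
m₂^(3/2) = 82.25000^(1.5) = 745.93994
g_1 = m₃ / m₂^(3/2) = 1112.00000 / 745.93994 ≈ 1.4907

1.4907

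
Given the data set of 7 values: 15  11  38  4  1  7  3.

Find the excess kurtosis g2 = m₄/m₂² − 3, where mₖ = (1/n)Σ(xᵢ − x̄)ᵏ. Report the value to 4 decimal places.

0.9046

x̄ = 11.2857
Σ(xᵢ − x̄)² = 973.4286 ⇒ m₂ = 139.06122
Σ(xᵢ − x̄)⁴ = 528552.0641 ⇒ m₄ = 75507.43773
m₂² = 19338.02416
g2 = m₄/m₂² − 3 = 3.90461 − 3 ≈ 0.9046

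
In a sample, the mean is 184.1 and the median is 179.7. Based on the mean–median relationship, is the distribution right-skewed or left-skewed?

right-skewed

mean − median = 184.1 − 179.7 = 4.4
mean > median ⇒ the longer tail is on the right ⇒ right-skewed (positively skewed).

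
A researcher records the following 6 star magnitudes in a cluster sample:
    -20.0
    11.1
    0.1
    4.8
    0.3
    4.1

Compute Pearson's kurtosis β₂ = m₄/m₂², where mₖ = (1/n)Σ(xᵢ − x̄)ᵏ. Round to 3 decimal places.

3.363

x̄ = 0.0667
Σ(xᵢ − x̄)² = 563.1333 ⇒ m₂ = 93.85556
Σ(xᵢ − x̄)⁴ = 177729.9014 ⇒ m₄ = 29621.65023
m₂² = 8808.86531
β₂ = m₄/m₂² = 29621.65023 / 8808.86531 ≈ 3.363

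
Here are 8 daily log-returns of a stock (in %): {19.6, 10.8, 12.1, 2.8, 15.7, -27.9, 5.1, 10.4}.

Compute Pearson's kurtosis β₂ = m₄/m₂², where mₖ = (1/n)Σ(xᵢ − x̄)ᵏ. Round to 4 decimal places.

4.7742

x̄ = 6.0750
Σ(xᵢ − x̄)² = 1518.8750 ⇒ m₂ = 189.85938
Σ(xᵢ − x̄)⁴ = 1376736.0146 ⇒ m₄ = 172092.00182
m₂² = 36046.58228
β₂ = m₄/m₂² = 172092.00182 / 36046.58228 ≈ 4.7742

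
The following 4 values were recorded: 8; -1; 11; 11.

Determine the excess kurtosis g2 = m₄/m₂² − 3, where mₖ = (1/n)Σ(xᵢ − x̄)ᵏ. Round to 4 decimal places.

x̄ = 7.2500
Σ(xᵢ − x̄)² = 96.7500 ⇒ m₂ = 24.18750
Σ(xᵢ − x̄)⁴ = 5028.3281 ⇒ m₄ = 1257.08203
m₂² = 585.03516
g2 = m₄/m₂² − 3 = 2.14873 − 3 ≈ -0.8513

-0.8513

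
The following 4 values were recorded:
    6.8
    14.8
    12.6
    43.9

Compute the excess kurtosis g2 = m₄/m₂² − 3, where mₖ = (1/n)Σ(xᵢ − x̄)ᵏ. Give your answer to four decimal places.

-0.7622

x̄ = 19.5250
Σ(xᵢ − x̄)² = 826.3475 ⇒ m₂ = 206.58687
Σ(xᵢ − x̄)⁴ = 382021.1658 ⇒ m₄ = 95505.29145
m₂² = 42678.13692
g2 = m₄/m₂² − 3 = 2.23780 − 3 ≈ -0.7622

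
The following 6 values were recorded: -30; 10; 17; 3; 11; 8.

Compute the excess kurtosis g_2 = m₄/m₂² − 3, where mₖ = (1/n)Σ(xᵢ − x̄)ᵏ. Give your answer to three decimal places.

x̄ = 3.1667
Σ(xᵢ − x̄)² = 1422.8333 ⇒ m₂ = 237.13889
Σ(xᵢ − x̄)⁴ = 1253171.4861 ⇒ m₄ = 208861.91435
m₂² = 56234.85262
g_2 = m₄/m₂² − 3 = 3.71410 − 3 ≈ 0.714

0.714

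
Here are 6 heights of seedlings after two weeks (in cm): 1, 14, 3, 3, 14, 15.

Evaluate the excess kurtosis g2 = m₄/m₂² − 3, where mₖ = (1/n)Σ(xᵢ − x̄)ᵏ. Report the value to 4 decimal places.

-1.9339

x̄ = 8.3333
Σ(xᵢ − x̄)² = 219.3333 ⇒ m₂ = 36.55556
Σ(xᵢ − x̄)⁴ = 8547.7778 ⇒ m₄ = 1424.62963
m₂² = 1336.30864
g2 = m₄/m₂² − 3 = 1.06609 − 3 ≈ -1.9339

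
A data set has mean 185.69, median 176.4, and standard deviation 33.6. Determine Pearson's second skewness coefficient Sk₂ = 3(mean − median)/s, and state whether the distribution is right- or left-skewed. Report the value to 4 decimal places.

Sk₂ = 3(185.69 − 176.4) / 33.6 = 3 × 9.2900 / 33.6
    = 27.8700 / 33.6 ≈ 0.8295
Sk₂ > 0 ⇒ mean > median ⇒ right-skewed (positive skew).

0.8295, right-skewed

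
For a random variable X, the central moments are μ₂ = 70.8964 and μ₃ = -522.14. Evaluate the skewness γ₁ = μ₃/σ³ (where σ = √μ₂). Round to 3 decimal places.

σ = √μ₂ = √70.8964 = 8.42000
σ³ = μ₂^(3/2) = 596.94769
γ₁ = μ₃/σ³ = -522.14 / 596.94769 ≈ -0.875

-0.875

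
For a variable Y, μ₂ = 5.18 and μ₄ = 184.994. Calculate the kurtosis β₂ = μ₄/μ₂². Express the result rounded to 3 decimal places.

6.894

μ₂² = 5.18² = 26.83240
μ₄/μ₂² = 184.994 / 26.83240 = 6.89443
β₂ ≈ 6.894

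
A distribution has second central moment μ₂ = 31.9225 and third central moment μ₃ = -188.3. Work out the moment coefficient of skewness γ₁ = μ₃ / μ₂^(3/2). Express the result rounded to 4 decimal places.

σ = √μ₂ = √31.9225 = 5.65000
σ³ = μ₂^(3/2) = 180.36213
γ₁ = μ₃/σ³ = -188.3 / 180.36213 ≈ -1.0440

-1.0440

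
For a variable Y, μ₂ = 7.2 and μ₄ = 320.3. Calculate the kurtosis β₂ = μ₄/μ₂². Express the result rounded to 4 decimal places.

6.1786

μ₂² = 7.2² = 51.84000
μ₄/μ₂² = 320.3 / 51.84000 = 6.17863
β₂ ≈ 6.1786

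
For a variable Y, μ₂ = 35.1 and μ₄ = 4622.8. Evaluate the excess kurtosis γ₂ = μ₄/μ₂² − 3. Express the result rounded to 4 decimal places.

0.7522

μ₂² = 35.1² = 1232.01000
μ₄/μ₂² = 4622.8 / 1232.01000 = 3.75224
γ₂ = 3.75224 − 3 ≈ 0.7522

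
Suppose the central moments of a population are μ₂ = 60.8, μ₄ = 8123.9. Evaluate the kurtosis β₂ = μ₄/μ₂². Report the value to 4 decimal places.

2.1976

μ₂² = 60.8² = 3696.64000
μ₄/μ₂² = 8123.9 / 3696.64000 = 2.19764
β₂ ≈ 2.1976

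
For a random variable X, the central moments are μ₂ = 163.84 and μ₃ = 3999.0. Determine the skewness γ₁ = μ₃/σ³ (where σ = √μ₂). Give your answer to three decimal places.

1.907

σ = √μ₂ = √163.84 = 12.80000
σ³ = μ₂^(3/2) = 2097.15200
γ₁ = μ₃/σ³ = 3999.0 / 2097.15200 ≈ 1.907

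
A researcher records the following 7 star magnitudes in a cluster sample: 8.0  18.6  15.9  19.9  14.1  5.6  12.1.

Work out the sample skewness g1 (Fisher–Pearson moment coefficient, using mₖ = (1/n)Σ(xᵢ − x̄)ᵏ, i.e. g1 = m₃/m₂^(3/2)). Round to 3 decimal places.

x̄ = (8.0 + 18.6 + 15.9 + 19.9 + 14.1 + 5.6 + 12.1) / 7 = 13.4571
deviations (xᵢ − x̄): -5.4571, 5.1429, 2.4429, 6.4429, 0.6429, -7.8571, -1.3571
Σ(xᵢ − x̄)² = 167.6971 ⇒ m₂ = 167.6971/7 = 23.95673
Σ(xᵢ − x̄)³ = -231.7614 ⇒ m₃ = -231.7614/7 = -33.10877
m₂^(3/2) = 23.95673^(1.5) = 117.25772
g1 = m₃ / m₂^(3/2) = -33.10877 / 117.25772 ≈ -0.282

-0.282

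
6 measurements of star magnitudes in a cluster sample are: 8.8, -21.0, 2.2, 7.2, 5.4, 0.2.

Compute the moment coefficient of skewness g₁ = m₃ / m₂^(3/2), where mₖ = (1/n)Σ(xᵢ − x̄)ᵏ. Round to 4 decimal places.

-1.4694

x̄ = (8.8 - 21.0 + 2.2 + 7.2 + 5.4 + 0.2) / 6 = 0.4667
deviations (xᵢ − x̄): 8.3333, -21.4667, 1.7333, 6.7333, 4.9333, -0.2667
Σ(xᵢ − x̄)² = 603.0133 ⇒ m₂ = 603.0133/6 = 100.50222
Σ(xᵢ − x̄)³ = -8882.9884 ⇒ m₃ = -8882.9884/6 = -1480.49807
m₂^(3/2) = 100.50222^(1.5) = 1007.54278
g₁ = m₃ / m₂^(3/2) = -1480.49807 / 1007.54278 ≈ -1.4694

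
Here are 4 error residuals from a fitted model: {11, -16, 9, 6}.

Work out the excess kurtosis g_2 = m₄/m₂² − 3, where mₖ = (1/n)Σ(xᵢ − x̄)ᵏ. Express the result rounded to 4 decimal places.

x̄ = 2.5000
Σ(xᵢ − x̄)² = 469.0000 ⇒ m₂ = 117.25000
Σ(xᵢ − x̄)⁴ = 124290.2500 ⇒ m₄ = 31072.56250
m₂² = 13747.56250
g_2 = m₄/m₂² − 3 = 2.26022 − 3 ≈ -0.7398

-0.7398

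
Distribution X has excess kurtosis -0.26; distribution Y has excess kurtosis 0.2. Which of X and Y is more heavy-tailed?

Higher excess kurtosis ⇒ heavier tails relative to the normal distribution.
-0.26 vs 0.2: the larger is 0.2, so Y has heavier tails. (Y is leptokurtic — heavier-than-normal tails; the other is platykurtic.)

Y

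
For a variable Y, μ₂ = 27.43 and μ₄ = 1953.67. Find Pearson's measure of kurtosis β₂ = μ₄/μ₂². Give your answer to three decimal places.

μ₂² = 27.43² = 752.40490
μ₄/μ₂² = 1953.67 / 752.40490 = 2.59657
β₂ ≈ 2.597

2.597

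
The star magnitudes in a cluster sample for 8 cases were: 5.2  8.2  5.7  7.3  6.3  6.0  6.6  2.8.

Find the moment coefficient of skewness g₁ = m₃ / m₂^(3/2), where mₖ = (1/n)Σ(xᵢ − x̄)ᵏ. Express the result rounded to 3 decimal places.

x̄ = (5.2 + 8.2 + 5.7 + 7.3 + 6.3 + 6.0 + 6.6 + 2.8) / 8 = 6.0125
deviations (xᵢ − x̄): -0.8125, 2.1875, -0.3125, 1.2875, 0.2875, -0.0125, 0.5875, -3.2125
Σ(xᵢ − x̄)² = 17.9487 ⇒ m₂ = 17.9487/8 = 2.24359
Σ(xᵢ − x̄)³ = -20.8921 ⇒ m₃ = -20.8921/8 = -2.61151
m₂^(3/2) = 2.24359^(1.5) = 3.36060
g₁ = m₃ / m₂^(3/2) = -2.61151 / 3.36060 ≈ -0.777

-0.777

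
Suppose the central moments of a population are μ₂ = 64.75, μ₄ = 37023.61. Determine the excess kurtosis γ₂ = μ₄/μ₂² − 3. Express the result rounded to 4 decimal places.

μ₂² = 64.75² = 4192.56250
μ₄/μ₂² = 37023.61 / 4192.56250 = 8.83078
γ₂ = 8.83078 − 3 ≈ 5.8308

5.8308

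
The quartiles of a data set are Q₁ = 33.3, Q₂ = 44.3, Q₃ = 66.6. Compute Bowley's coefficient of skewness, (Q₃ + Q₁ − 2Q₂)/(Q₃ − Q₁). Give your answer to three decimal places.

0.339

numerator: Q₃ + Q₁ − 2Q₂ = 66.6 + 33.3 − 2×44.3 = 11.3000
denominator: Q₃ − Q₁ = 66.6 − 33.3 = 33.3000
Bowley skewness = 11.3000 / 33.3000 ≈ 0.339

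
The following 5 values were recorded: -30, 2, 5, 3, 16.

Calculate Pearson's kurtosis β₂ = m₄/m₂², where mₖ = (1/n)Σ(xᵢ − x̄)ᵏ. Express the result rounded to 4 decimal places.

2.8493

x̄ = -0.8000
Σ(xᵢ − x̄)² = 1190.8000 ⇒ m₂ = 238.16000
Σ(xᵢ − x̄)⁴ = 808056.0160 ⇒ m₄ = 161611.20320
m₂² = 56720.18560
β₂ = m₄/m₂² = 161611.20320 / 56720.18560 ≈ 2.8493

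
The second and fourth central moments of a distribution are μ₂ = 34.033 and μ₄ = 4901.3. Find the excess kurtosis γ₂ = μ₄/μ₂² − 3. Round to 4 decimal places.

μ₂² = 34.033² = 1158.24509
μ₄/μ₂² = 4901.3 / 1158.24509 = 4.23166
γ₂ = 4.23166 − 3 ≈ 1.2317

1.2317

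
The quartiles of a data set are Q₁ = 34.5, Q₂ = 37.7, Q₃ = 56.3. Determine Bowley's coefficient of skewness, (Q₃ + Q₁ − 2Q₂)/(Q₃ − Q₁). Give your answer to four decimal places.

0.7064

numerator: Q₃ + Q₁ − 2Q₂ = 56.3 + 34.5 − 2×37.7 = 15.4000
denominator: Q₃ − Q₁ = 56.3 − 34.5 = 21.8000
Bowley skewness = 15.4000 / 21.8000 ≈ 0.7064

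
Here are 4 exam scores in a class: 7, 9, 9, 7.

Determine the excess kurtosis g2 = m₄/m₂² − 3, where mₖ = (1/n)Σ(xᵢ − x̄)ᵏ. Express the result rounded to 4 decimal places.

x̄ = 8.0000
Σ(xᵢ − x̄)² = 4.0000 ⇒ m₂ = 1.00000
Σ(xᵢ − x̄)⁴ = 4.0000 ⇒ m₄ = 1.00000
m₂² = 1.00000
g2 = m₄/m₂² − 3 = 1.00000 − 3 ≈ -2.0000

-2.0000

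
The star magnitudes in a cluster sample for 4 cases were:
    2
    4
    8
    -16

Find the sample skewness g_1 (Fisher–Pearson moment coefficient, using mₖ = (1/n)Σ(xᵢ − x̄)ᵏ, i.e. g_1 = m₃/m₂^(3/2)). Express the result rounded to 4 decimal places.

-0.9622

x̄ = (2 + 4 + 8 - 16) / 4 = -0.5000
deviations (xᵢ − x̄): 2.5000, 4.5000, 8.5000, -15.5000
Σ(xᵢ − x̄)² = 339.0000 ⇒ m₂ = 339.0000/4 = 84.75000
Σ(xᵢ − x̄)³ = -3003.0000 ⇒ m₃ = -3003.0000/4 = -750.75000
m₂^(3/2) = 84.75000^(1.5) = 780.20649
g_1 = m₃ / m₂^(3/2) = -750.75000 / 780.20649 ≈ -0.9622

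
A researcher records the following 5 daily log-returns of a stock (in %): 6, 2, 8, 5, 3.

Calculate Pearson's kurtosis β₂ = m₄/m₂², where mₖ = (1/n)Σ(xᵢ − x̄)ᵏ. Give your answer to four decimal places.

x̄ = 4.8000
Σ(xᵢ − x̄)² = 22.8000 ⇒ m₂ = 4.56000
Σ(xᵢ − x̄)⁴ = 178.8960 ⇒ m₄ = 35.77920
m₂² = 20.79360
β₂ = m₄/m₂² = 35.77920 / 20.79360 ≈ 1.7207

1.7207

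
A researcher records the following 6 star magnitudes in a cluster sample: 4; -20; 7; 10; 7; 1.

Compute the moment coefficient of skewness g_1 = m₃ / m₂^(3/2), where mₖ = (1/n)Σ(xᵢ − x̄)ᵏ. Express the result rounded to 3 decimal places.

-1.490

x̄ = (4 - 20 + 7 + 10 + 7 + 1) / 6 = 1.5000
deviations (xᵢ − x̄): 2.5000, -21.5000, 5.5000, 8.5000, 5.5000, -0.5000
Σ(xᵢ − x̄)² = 601.5000 ⇒ m₂ = 601.5000/6 = 100.25000
Σ(xᵢ − x̄)³ = -8976.0000 ⇒ m₃ = -8976.0000/6 = -1496.00000
m₂^(3/2) = 100.25000^(1.5) = 1003.75234
g_1 = m₃ / m₂^(3/2) = -1496.00000 / 1003.75234 ≈ -1.490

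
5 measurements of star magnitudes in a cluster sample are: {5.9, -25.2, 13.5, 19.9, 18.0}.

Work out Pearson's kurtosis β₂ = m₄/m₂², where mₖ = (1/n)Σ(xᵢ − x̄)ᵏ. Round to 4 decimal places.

x̄ = 6.4200
Σ(xᵢ − x̄)² = 1366.0280 ⇒ m₂ = 273.20560
Σ(xᵢ − x̄)⁴ = 1053162.0739 ⇒ m₄ = 210632.41478
m₂² = 74641.29987
β₂ = m₄/m₂² = 210632.41478 / 74641.29987 ≈ 2.8219

2.8219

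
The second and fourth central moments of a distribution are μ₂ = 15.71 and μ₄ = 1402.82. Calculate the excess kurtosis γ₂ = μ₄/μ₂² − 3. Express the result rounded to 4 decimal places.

2.6839

μ₂² = 15.71² = 246.80410
μ₄/μ₂² = 1402.82 / 246.80410 = 5.68394
γ₂ = 5.68394 − 3 ≈ 2.6839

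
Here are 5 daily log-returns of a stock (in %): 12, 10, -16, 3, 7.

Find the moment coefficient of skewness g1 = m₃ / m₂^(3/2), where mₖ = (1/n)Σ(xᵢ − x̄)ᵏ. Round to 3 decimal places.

x̄ = (12 + 10 - 16 + 3 + 7) / 5 = 3.2000
deviations (xᵢ − x̄): 8.8000, 6.8000, -19.2000, -0.2000, 3.8000
Σ(xᵢ − x̄)² = 506.8000 ⇒ m₂ = 506.8000/5 = 101.36000
Σ(xᵢ − x̄)³ = -6027.1200 ⇒ m₃ = -6027.1200/5 = -1205.42400
m₂^(3/2) = 101.36000^(1.5) = 1020.46920
g1 = m₃ / m₂^(3/2) = -1205.42400 / 1020.46920 ≈ -1.181

-1.181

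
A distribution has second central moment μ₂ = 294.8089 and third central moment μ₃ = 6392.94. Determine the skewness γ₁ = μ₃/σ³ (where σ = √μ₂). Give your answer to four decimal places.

1.2630

σ = √μ₂ = √294.8089 = 17.17000
σ³ = μ₂^(3/2) = 5061.86881
γ₁ = μ₃/σ³ = 6392.94 / 5061.86881 ≈ 1.2630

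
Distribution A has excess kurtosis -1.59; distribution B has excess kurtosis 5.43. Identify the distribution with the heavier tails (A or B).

Higher excess kurtosis ⇒ heavier tails relative to the normal distribution.
-1.59 vs 5.43: the larger is 5.43, so B has heavier tails. (B is leptokurtic — heavier-than-normal tails; the other is platykurtic.)

B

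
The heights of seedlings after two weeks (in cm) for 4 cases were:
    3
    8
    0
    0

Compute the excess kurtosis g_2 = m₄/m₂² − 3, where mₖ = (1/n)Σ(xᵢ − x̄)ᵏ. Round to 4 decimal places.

-1.0869

x̄ = 2.7500
Σ(xᵢ − x̄)² = 42.7500 ⇒ m₂ = 10.68750
Σ(xᵢ − x̄)⁴ = 874.0781 ⇒ m₄ = 218.51953
m₂² = 114.22266
g_2 = m₄/m₂² − 3 = 1.91310 − 3 ≈ -1.0869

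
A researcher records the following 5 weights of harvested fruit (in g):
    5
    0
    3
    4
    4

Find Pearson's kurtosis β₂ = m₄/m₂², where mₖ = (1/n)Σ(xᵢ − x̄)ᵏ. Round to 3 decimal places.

2.652

x̄ = 3.2000
Σ(xᵢ − x̄)² = 14.8000 ⇒ m₂ = 2.96000
Σ(xᵢ − x̄)⁴ = 116.1760 ⇒ m₄ = 23.23520
m₂² = 8.76160
β₂ = m₄/m₂² = 23.23520 / 8.76160 ≈ 2.652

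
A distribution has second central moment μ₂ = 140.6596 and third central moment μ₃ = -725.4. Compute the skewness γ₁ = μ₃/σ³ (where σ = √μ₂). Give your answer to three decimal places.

-0.435

σ = √μ₂ = √140.6596 = 11.86000
σ³ = μ₂^(3/2) = 1668.22286
γ₁ = μ₃/σ³ = -725.4 / 1668.22286 ≈ -0.435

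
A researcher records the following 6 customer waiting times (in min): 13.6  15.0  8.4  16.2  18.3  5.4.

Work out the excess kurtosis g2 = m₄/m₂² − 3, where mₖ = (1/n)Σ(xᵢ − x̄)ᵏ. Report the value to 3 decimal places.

-1.183

x̄ = 12.8167
Σ(xᵢ − x̄)² = 121.4083 ⇒ m₂ = 20.23472
Σ(xᵢ − x̄)⁴ = 4464.4388 ⇒ m₄ = 744.07313
m₂² = 409.44398
g2 = m₄/m₂² − 3 = 1.81728 − 3 ≈ -1.183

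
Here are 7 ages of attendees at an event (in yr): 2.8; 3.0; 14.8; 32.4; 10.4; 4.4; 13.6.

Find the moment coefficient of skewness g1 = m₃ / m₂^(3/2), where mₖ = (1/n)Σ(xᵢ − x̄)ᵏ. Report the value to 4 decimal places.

1.1599

x̄ = (2.8 + 3.0 + 14.8 + 32.4 + 10.4 + 4.4 + 13.6) / 7 = 11.6286
deviations (xᵢ − x̄): -8.8286, -8.6286, 3.1714, 20.7714, -1.2286, -7.2286, 1.9714
Σ(xᵢ − x̄)² = 651.5543 ⇒ m₂ = 651.5543/7 = 93.07918
Σ(xᵢ − x̄)³ = 7291.3283 ⇒ m₃ = 7291.3283/7 = 1041.61833
m₂^(3/2) = 93.07918^(1.5) = 898.00519
g1 = m₃ / m₂^(3/2) = 1041.61833 / 898.00519 ≈ 1.1599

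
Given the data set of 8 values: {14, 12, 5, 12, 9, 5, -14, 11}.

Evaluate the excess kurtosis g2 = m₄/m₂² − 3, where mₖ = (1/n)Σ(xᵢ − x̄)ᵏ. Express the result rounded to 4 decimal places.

1.7206

x̄ = 6.7500
Σ(xᵢ − x̄)² = 567.5000 ⇒ m₂ = 70.93750
Σ(xᵢ − x̄)⁴ = 190036.9063 ⇒ m₄ = 23754.61328
m₂² = 5032.12891
g2 = m₄/m₂² − 3 = 4.72059 − 3 ≈ 1.7206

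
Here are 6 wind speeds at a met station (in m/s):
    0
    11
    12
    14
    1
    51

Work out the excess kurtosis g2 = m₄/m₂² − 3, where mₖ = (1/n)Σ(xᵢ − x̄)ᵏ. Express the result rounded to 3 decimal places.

x̄ = 14.8333
Σ(xᵢ − x̄)² = 1742.8333 ⇒ m₂ = 290.47222
Σ(xᵢ − x̄)⁴ = 1796248.8194 ⇒ m₄ = 299374.80324
m₂² = 84374.11188
g2 = m₄/m₂² − 3 = 3.54818 − 3 ≈ 0.548

0.548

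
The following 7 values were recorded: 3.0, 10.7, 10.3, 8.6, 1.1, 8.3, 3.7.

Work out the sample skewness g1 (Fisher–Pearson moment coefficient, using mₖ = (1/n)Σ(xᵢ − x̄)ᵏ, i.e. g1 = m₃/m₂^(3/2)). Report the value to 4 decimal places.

-0.2707

x̄ = (3.0 + 10.7 + 10.3 + 8.6 + 1.1 + 8.3 + 3.7) / 7 = 6.5286
deviations (xᵢ − x̄): -3.5286, 4.1714, 3.7714, 2.0714, -5.4286, 1.7714, -2.8286
Σ(xᵢ − x̄)² = 88.9743 ⇒ m₂ = 88.9743/7 = 12.71061
Σ(xᵢ − x̄)³ = -85.8645 ⇒ m₃ = -85.8645/7 = -12.26636
m₂^(3/2) = 12.71061^(1.5) = 45.31581
g1 = m₃ / m₂^(3/2) = -12.26636 / 45.31581 ≈ -0.2707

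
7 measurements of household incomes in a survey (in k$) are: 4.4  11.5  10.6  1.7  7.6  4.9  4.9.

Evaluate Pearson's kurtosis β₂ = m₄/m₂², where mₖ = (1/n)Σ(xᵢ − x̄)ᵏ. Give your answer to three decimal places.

1.799

x̄ = 6.5143
Σ(xᵢ − x̄)² = 75.5886 ⇒ m₂ = 10.79837
Σ(xᵢ − x̄)⁴ = 1468.6893 ⇒ m₄ = 209.81275
m₂² = 116.60474
β₂ = m₄/m₂² = 209.81275 / 116.60474 ≈ 1.799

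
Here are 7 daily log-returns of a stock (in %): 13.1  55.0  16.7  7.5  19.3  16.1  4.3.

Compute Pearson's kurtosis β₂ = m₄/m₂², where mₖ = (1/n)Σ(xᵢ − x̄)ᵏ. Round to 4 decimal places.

4.3217

x̄ = 18.8571
Σ(xᵢ − x̄)² = 1692.7971 ⇒ m₂ = 241.82816
Σ(xᵢ − x̄)⁴ = 1769156.8079 ⇒ m₄ = 252736.68684
m₂² = 58480.86055
β₂ = m₄/m₂² = 252736.68684 / 58480.86055 ≈ 4.3217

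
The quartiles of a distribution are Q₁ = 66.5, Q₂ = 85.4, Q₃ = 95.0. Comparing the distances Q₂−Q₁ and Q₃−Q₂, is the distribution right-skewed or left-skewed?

Q₂ − Q₁ = 18.9;  Q₃ − Q₂ = 9.6
Q₂ − Q₁ > Q₃ − Q₂ ⇒ the lower half is more spread out ⇒ left-skewed.

left-skewed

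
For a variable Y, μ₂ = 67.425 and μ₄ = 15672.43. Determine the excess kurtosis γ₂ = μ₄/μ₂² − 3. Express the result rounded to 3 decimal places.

0.447

μ₂² = 67.425² = 4546.13063
μ₄/μ₂² = 15672.43 / 4546.13063 = 3.44742
γ₂ = 3.44742 − 3 ≈ 0.447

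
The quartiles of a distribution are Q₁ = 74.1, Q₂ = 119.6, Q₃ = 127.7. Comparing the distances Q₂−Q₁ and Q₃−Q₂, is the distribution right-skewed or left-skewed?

Q₂ − Q₁ = 45.5;  Q₃ − Q₂ = 8.1
Q₂ − Q₁ > Q₃ − Q₂ ⇒ the lower half is more spread out ⇒ left-skewed.

left-skewed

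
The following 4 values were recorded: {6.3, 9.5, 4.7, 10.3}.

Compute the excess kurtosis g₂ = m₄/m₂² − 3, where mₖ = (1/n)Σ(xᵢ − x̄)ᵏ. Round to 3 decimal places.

-1.716

x̄ = 7.7000
Σ(xᵢ − x̄)² = 20.9600 ⇒ m₂ = 5.24000
Σ(xᵢ − x̄)⁴ = 141.0368 ⇒ m₄ = 35.25920
m₂² = 27.45760
g₂ = m₄/m₂² − 3 = 1.28413 − 3 ≈ -1.716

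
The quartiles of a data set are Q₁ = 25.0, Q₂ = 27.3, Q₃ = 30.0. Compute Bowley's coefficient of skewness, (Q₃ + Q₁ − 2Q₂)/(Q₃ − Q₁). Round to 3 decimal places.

0.080

numerator: Q₃ + Q₁ − 2Q₂ = 30.0 + 25.0 − 2×27.3 = 0.4000
denominator: Q₃ − Q₁ = 30.0 − 25.0 = 5.0000
Bowley skewness = 0.4000 / 5.0000 ≈ 0.080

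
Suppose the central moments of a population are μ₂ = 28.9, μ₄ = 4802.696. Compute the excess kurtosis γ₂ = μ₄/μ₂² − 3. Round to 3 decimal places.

2.750

μ₂² = 28.9² = 835.21000
μ₄/μ₂² = 4802.696 / 835.21000 = 5.75029
γ₂ = 5.75029 − 3 ≈ 2.750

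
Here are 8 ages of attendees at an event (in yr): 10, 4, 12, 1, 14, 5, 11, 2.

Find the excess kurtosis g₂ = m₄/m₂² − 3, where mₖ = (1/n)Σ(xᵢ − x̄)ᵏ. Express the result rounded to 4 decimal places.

-1.5777

x̄ = 7.3750
Σ(xᵢ − x̄)² = 171.8750 ⇒ m₂ = 21.48438
Σ(xᵢ − x̄)⁴ = 5251.9941 ⇒ m₄ = 656.49927
m₂² = 461.57837
g₂ = m₄/m₂² − 3 = 1.42229 − 3 ≈ -1.5777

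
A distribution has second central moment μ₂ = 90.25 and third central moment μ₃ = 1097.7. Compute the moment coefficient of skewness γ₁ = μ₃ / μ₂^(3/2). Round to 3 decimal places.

1.280

σ = √μ₂ = √90.25 = 9.50000
σ³ = μ₂^(3/2) = 857.37500
γ₁ = μ₃/σ³ = 1097.7 / 857.37500 ≈ 1.280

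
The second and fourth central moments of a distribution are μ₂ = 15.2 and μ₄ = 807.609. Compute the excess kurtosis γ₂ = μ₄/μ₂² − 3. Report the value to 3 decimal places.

0.496

μ₂² = 15.2² = 231.04000
μ₄/μ₂² = 807.609 / 231.04000 = 3.49554
γ₂ = 3.49554 − 3 ≈ 0.496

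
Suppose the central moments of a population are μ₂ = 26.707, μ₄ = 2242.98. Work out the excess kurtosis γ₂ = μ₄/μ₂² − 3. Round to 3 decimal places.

0.145

μ₂² = 26.707² = 713.26385
μ₄/μ₂² = 2242.98 / 713.26385 = 3.14467
γ₂ = 3.14467 − 3 ≈ 0.145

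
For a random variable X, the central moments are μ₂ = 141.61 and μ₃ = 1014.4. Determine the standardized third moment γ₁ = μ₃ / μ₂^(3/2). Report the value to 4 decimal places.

0.6020

σ = √μ₂ = √141.61 = 11.90000
σ³ = μ₂^(3/2) = 1685.15900
γ₁ = μ₃/σ³ = 1014.4 / 1685.15900 ≈ 0.6020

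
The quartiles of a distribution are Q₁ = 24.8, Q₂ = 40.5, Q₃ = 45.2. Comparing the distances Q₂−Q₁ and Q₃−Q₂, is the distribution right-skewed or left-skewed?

left-skewed

Q₂ − Q₁ = 15.7;  Q₃ − Q₂ = 4.7
Q₂ − Q₁ > Q₃ − Q₂ ⇒ the lower half is more spread out ⇒ left-skewed.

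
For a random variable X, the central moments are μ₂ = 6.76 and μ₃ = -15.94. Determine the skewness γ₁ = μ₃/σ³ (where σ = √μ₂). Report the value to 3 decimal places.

σ = √μ₂ = √6.76 = 2.60000
σ³ = μ₂^(3/2) = 17.57600
γ₁ = μ₃/σ³ = -15.94 / 17.57600 ≈ -0.907

-0.907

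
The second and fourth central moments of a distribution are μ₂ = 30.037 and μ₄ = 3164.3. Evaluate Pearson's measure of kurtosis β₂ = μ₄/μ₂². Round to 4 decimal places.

μ₂² = 30.037² = 902.22137
μ₄/μ₂² = 3164.3 / 902.22137 = 3.50723
β₂ ≈ 3.5072

3.5072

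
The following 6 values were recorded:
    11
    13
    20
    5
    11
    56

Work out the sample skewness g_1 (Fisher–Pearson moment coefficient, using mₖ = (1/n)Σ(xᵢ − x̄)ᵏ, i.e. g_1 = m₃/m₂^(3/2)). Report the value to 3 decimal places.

x̄ = (11 + 13 + 20 + 5 + 11 + 56) / 6 = 19.3333
deviations (xᵢ − x̄): -8.3333, -6.3333, 0.6667, -14.3333, -8.3333, 36.6667
Σ(xᵢ − x̄)² = 1729.3333 ⇒ m₂ = 1729.3333/6 = 288.22222
Σ(xᵢ − x̄)³ = 44940.4444 ⇒ m₃ = 44940.4444/6 = 7490.07407
m₂^(3/2) = 288.22222^(1.5) = 4893.18002
g_1 = m₃ / m₂^(3/2) = 7490.07407 / 4893.18002 ≈ 1.531

1.531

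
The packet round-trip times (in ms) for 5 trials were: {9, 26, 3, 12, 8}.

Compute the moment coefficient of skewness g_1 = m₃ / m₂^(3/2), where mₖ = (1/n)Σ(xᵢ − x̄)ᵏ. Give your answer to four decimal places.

0.9778

x̄ = (9 + 26 + 3 + 12 + 8) / 5 = 11.6000
deviations (xᵢ − x̄): -2.6000, 14.4000, -8.6000, 0.4000, -3.6000
Σ(xᵢ − x̄)² = 301.2000 ⇒ m₂ = 301.2000/5 = 60.24000
Σ(xᵢ − x̄)³ = 2285.7600 ⇒ m₃ = 2285.7600/5 = 457.15200
m₂^(3/2) = 60.24000^(1.5) = 467.54934
g_1 = m₃ / m₂^(3/2) = 457.15200 / 467.54934 ≈ 0.9778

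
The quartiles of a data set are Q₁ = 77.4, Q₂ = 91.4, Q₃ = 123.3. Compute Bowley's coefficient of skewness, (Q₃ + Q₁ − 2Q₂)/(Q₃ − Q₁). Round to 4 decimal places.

numerator: Q₃ + Q₁ − 2Q₂ = 123.3 + 77.4 − 2×91.4 = 17.9000
denominator: Q₃ − Q₁ = 123.3 − 77.4 = 45.9000
Bowley skewness = 17.9000 / 45.9000 ≈ 0.3900

0.3900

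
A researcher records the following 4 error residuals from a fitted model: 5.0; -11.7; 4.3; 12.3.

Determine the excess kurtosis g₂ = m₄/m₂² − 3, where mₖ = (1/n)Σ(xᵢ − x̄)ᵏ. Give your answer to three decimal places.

x̄ = 2.4750
Σ(xᵢ − x̄)² = 307.1675 ⇒ m₂ = 76.79188
Σ(xᵢ − x̄)⁴ = 49743.0193 ⇒ m₄ = 12435.75482
m₂² = 5896.99207
g₂ = m₄/m₂² − 3 = 2.10883 − 3 ≈ -0.891

-0.891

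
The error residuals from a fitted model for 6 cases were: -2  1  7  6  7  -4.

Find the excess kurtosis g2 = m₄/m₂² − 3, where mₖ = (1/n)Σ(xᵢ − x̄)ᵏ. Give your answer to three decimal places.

x̄ = 2.5000
Σ(xᵢ − x̄)² = 117.5000 ⇒ m₂ = 19.58333
Σ(xᵢ − x̄)⁴ = 3170.3750 ⇒ m₄ = 528.39583
m₂² = 383.50694
g2 = m₄/m₂² − 3 = 1.37780 − 3 ≈ -1.622

-1.622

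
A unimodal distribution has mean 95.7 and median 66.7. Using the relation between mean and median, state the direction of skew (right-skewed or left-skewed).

right-skewed

mean − median = 95.7 − 66.7 = 29.0
mean > median ⇒ the longer tail is on the right ⇒ right-skewed (positively skewed).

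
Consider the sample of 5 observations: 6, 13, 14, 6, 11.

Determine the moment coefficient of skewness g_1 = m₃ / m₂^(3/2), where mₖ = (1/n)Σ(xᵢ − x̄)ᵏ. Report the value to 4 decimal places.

x̄ = (6 + 13 + 14 + 6 + 11) / 5 = 10.0000
deviations (xᵢ − x̄): -4.0000, 3.0000, 4.0000, -4.0000, 1.0000
Σ(xᵢ − x̄)² = 58.0000 ⇒ m₂ = 58.0000/5 = 11.60000
Σ(xᵢ − x̄)³ = -36.0000 ⇒ m₃ = -36.0000/5 = -7.20000
m₂^(3/2) = 11.60000^(1.5) = 39.50818
g_1 = m₃ / m₂^(3/2) = -7.20000 / 39.50818 ≈ -0.1822

-0.1822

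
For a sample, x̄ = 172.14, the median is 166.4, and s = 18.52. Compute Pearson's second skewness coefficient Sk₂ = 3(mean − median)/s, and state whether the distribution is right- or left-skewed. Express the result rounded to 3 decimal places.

Sk₂ = 3(172.14 − 166.4) / 18.52 = 3 × 5.7400 / 18.52
    = 17.2200 / 18.52 ≈ 0.930
Sk₂ > 0 ⇒ mean > median ⇒ right-skewed (positive skew).

0.930, right-skewed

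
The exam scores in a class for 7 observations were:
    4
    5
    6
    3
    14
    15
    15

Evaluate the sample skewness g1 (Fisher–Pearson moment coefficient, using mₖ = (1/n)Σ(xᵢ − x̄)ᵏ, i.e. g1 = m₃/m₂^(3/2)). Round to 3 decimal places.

x̄ = (4 + 5 + 6 + 3 + 14 + 15 + 15) / 7 = 8.8571
deviations (xᵢ − x̄): -4.8571, -3.8571, -2.8571, -5.8571, 5.1429, 6.1429, 6.1429
Σ(xᵢ − x̄)² = 182.8571 ⇒ m₂ = 182.8571/7 = 26.12245
Σ(xᵢ − x̄)³ = 203.3878 ⇒ m₃ = 203.3878/7 = 29.05539
m₂^(3/2) = 26.12245^(1.5) = 133.51216
g1 = m₃ / m₂^(3/2) = 29.05539 / 133.51216 ≈ 0.218

0.218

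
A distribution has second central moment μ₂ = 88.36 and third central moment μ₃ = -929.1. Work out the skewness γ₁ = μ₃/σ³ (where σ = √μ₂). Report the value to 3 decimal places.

-1.119

σ = √μ₂ = √88.36 = 9.40000
σ³ = μ₂^(3/2) = 830.58400
γ₁ = μ₃/σ³ = -929.1 / 830.58400 ≈ -1.119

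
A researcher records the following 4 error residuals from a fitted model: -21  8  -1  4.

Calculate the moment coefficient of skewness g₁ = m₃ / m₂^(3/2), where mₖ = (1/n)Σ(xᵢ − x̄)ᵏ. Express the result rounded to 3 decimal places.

x̄ = (-21 + 8 - 1 + 4) / 4 = -2.5000
deviations (xᵢ − x̄): -18.5000, 10.5000, 1.5000, 6.5000
Σ(xᵢ − x̄)² = 497.0000 ⇒ m₂ = 497.0000/4 = 124.25000
Σ(xᵢ − x̄)³ = -4896.0000 ⇒ m₃ = -4896.0000/4 = -1224.00000
m₂^(3/2) = 124.25000^(1.5) = 1384.98349
g₁ = m₃ / m₂^(3/2) = -1224.00000 / 1384.98349 ≈ -0.884

-0.884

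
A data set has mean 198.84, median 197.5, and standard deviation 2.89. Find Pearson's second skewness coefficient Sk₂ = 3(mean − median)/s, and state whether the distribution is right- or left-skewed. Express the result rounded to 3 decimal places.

1.391, right-skewed

Sk₂ = 3(198.84 − 197.5) / 2.89 = 3 × 1.3400 / 2.89
    = 4.0200 / 2.89 ≈ 1.391
Sk₂ > 0 ⇒ mean > median ⇒ right-skewed (positive skew).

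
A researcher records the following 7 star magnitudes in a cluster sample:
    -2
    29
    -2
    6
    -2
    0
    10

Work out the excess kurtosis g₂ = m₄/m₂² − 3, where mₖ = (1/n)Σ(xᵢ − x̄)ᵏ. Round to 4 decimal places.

x̄ = 5.5714
Σ(xᵢ − x̄)² = 771.7143 ⇒ m₂ = 110.24490
Σ(xᵢ − x̄)⁴ = 312496.1691 ⇒ m₄ = 44642.30987
m₂² = 12153.93753
g₂ = m₄/m₂² − 3 = 3.67307 − 3 ≈ 0.6731

0.6731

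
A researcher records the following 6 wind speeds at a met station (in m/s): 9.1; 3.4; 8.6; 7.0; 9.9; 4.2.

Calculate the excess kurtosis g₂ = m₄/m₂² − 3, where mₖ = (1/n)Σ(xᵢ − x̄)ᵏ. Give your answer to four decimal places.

-1.4845

x̄ = 7.0333
Σ(xᵢ − x̄)² = 36.1733 ⇒ m₂ = 6.02889
Σ(xᵢ − x̄)⁴ = 330.5131 ⇒ m₄ = 55.08552
m₂² = 36.34750
g₂ = m₄/m₂² − 3 = 1.51552 − 3 ≈ -1.4845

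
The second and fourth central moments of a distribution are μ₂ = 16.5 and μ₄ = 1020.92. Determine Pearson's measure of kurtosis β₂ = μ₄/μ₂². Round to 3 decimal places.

μ₂² = 16.5² = 272.25000
μ₄/μ₂² = 1020.92 / 272.25000 = 3.74994
β₂ ≈ 3.750

3.750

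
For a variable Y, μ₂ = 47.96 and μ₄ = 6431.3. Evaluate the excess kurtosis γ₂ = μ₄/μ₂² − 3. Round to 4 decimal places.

μ₂² = 47.96² = 2300.16160
μ₄/μ₂² = 6431.3 / 2300.16160 = 2.79602
γ₂ = 2.79602 − 3 ≈ -0.2040

-0.2040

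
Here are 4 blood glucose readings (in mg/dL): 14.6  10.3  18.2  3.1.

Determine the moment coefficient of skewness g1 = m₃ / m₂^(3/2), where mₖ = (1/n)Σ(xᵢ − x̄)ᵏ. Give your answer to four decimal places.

x̄ = (14.6 + 10.3 + 18.2 + 3.1) / 4 = 11.5500
deviations (xᵢ − x̄): 3.0500, -1.2500, 6.6500, -8.4500
Σ(xᵢ − x̄)² = 126.4900 ⇒ m₂ = 126.4900/4 = 31.62250
Σ(xᵢ − x̄)³ = -282.8520 ⇒ m₃ = -282.8520/4 = -70.71300
m₂^(3/2) = 31.62250^(1.5) = 177.82561
g1 = m₃ / m₂^(3/2) = -70.71300 / 177.82561 ≈ -0.3977

-0.3977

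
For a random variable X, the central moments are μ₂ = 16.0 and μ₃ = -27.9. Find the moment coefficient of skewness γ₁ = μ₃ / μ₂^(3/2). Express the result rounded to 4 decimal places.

σ = √μ₂ = √16.0 = 4.00000
σ³ = μ₂^(3/2) = 64.00000
γ₁ = μ₃/σ³ = -27.9 / 64.00000 ≈ -0.4359

-0.4359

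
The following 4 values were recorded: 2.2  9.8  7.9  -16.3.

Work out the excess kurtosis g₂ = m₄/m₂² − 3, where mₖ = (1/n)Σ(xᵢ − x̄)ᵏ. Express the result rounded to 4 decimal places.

-0.8770

x̄ = 0.9000
Σ(xᵢ − x̄)² = 425.7400 ⇒ m₂ = 106.43500
Σ(xᵢ − x̄)⁴ = 96199.3858 ⇒ m₄ = 24049.84645
m₂² = 11328.40923
g₂ = m₄/m₂² − 3 = 2.12297 − 3 ≈ -0.8770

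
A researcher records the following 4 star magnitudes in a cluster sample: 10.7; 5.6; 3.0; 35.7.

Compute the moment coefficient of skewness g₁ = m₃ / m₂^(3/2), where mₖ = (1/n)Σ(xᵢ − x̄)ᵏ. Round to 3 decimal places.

1.004

x̄ = (10.7 + 5.6 + 3.0 + 35.7) / 4 = 13.7500
deviations (xᵢ − x̄): -3.0500, -8.1500, -10.7500, 21.9500
Σ(xᵢ − x̄)² = 673.0900 ⇒ m₂ = 673.0900/4 = 168.27250
Σ(xᵢ − x̄)³ = 8763.5520 ⇒ m₃ = 8763.5520/4 = 2190.88800
m₂^(3/2) = 168.27250^(1.5) = 2182.82903
g₁ = m₃ / m₂^(3/2) = 2190.88800 / 2182.82903 ≈ 1.004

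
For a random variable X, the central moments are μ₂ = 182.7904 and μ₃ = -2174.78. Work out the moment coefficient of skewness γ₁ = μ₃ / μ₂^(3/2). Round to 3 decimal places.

σ = √μ₂ = √182.7904 = 13.52000
σ³ = μ₂^(3/2) = 2471.32621
γ₁ = μ₃/σ³ = -2174.78 / 2471.32621 ≈ -0.880

-0.880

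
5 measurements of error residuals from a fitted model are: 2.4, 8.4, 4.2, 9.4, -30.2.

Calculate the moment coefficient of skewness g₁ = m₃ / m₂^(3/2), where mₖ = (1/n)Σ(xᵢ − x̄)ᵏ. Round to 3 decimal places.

x̄ = (2.4 + 8.4 + 4.2 + 9.4 - 30.2) / 5 = -1.1600
deviations (xᵢ − x̄): 3.5600, 9.5600, 5.3600, 10.5600, -29.0400
Σ(xᵢ − x̄)² = 1087.6320 ⇒ m₂ = 1087.6320/5 = 217.52640
Σ(xᵢ − x̄)³ = -22239.6442 ⇒ m₃ = -22239.6442/5 = -4447.92883
m₂^(3/2) = 217.52640^(1.5) = 3208.24820
g₁ = m₃ / m₂^(3/2) = -4447.92883 / 3208.24820 ≈ -1.386

-1.386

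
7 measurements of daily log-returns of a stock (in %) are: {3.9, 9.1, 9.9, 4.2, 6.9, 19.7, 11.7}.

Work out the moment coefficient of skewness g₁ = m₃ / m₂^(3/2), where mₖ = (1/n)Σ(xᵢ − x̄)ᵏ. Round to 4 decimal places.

0.9266

x̄ = (3.9 + 9.1 + 9.9 + 4.2 + 6.9 + 19.7 + 11.7) / 7 = 9.3429
deviations (xᵢ − x̄): -5.4429, -0.2429, 0.5571, -5.1429, -2.4429, 10.3571, 2.3571
Σ(xᵢ − x̄)² = 175.2371 ⇒ m₂ = 175.2371/7 = 25.03388
Σ(xᵢ − x̄)³ = 812.4260 ⇒ m₃ = 812.4260/7 = 116.06085
m₂^(3/2) = 25.03388^(1.5) = 125.25417
g₁ = m₃ / m₂^(3/2) = 116.06085 / 125.25417 ≈ 0.9266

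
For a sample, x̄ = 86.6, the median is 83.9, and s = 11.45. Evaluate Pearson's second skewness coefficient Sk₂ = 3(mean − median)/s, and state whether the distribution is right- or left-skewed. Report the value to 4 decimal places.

0.7074, right-skewed

Sk₂ = 3(86.6 − 83.9) / 11.45 = 3 × 2.7000 / 11.45
    = 8.1000 / 11.45 ≈ 0.7074
Sk₂ > 0 ⇒ mean > median ⇒ right-skewed (positive skew).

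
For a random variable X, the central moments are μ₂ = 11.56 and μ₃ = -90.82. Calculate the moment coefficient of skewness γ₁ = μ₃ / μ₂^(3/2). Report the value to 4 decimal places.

σ = √μ₂ = √11.56 = 3.40000
σ³ = μ₂^(3/2) = 39.30400
γ₁ = μ₃/σ³ = -90.82 / 39.30400 ≈ -2.3107

-2.3107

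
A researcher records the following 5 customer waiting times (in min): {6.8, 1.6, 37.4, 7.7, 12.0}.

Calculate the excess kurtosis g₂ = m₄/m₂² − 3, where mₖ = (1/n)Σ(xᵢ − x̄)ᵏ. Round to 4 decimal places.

-0.0678

x̄ = 13.1000
Σ(xᵢ − x̄)² = 792.8000 ⇒ m₂ = 158.56000
Σ(xᵢ − x̄)⁴ = 368595.5684 ⇒ m₄ = 73719.11368
m₂² = 25141.27360
g₂ = m₄/m₂² − 3 = 2.93219 − 3 ≈ -0.0678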